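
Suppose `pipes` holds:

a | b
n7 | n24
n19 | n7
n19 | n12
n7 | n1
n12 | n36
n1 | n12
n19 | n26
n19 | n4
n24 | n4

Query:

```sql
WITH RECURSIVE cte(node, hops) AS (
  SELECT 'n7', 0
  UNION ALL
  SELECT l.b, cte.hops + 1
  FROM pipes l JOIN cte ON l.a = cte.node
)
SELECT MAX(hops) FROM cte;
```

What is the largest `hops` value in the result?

3

Base: (n7, hops=0).
Iteration 1: edges from {n7} -> (n1, hops=1), (n24, hops=1).
Iteration 2: edges from {n1,n24} -> (n12, hops=2), (n4, hops=2).
Iteration 3: edges from {n12,n4} -> (n36, hops=3).
Iteration 4: no outgoing edges from {n36}; recursion stops.
hops values: 0, 1, 1, 2, 2, 3; the maximum is 3.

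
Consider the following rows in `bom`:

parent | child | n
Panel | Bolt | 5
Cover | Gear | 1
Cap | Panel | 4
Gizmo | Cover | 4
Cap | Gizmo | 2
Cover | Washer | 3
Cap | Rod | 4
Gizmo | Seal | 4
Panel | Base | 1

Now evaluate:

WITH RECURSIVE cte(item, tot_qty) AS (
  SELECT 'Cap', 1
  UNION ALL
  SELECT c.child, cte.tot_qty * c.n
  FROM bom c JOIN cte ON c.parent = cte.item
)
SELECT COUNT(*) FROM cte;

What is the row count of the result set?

10

Base: (Cap, tot_qty=1).
Iteration 1: components of {Cap} -> Gizmo = 1*2 = 2, Panel = 1*4 = 4, Rod = 1*4 = 4.
Iteration 2: components of {Gizmo,Panel,Rod} -> Base = 4*1 = 4, Bolt = 4*5 = 20, Cover = 2*4 = 8, Seal = 2*4 = 8.
Iteration 3: components of {Base,Bolt,Cover,Seal} -> Gear = 8*1 = 8, Washer = 8*3 = 24.
Iteration 4: no further components; recursion stops.
Total rows emitted: 10.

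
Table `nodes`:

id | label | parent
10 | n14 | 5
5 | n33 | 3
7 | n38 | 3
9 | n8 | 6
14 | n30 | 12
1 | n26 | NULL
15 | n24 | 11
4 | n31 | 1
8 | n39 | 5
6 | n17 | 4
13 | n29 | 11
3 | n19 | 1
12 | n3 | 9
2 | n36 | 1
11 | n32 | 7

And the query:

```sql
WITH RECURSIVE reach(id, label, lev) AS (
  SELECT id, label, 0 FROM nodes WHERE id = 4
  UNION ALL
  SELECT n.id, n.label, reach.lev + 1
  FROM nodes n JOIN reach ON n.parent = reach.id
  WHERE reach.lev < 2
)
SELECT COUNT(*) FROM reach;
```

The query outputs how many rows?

Base: id=4 (n31) at lev 0.
Iteration 1: rows with parent in {4} -> n17 (id 6, lev 1).
Iteration 2: rows with parent in {6} -> n8 (id 9, lev 2).
Iteration 3: lev < 2 fails for all current rows; recursion stops.
Total rows emitted: 3.

3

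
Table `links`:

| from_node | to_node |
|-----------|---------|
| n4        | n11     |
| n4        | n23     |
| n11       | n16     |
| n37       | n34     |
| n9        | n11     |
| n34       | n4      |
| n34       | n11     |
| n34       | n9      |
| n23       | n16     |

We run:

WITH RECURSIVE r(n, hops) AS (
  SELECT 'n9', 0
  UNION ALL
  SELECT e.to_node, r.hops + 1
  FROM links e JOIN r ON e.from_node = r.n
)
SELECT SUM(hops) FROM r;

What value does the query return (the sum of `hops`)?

3

Base: (n9, hops=0).
Iteration 1: edges from {n9} -> (n11, hops=1).
Iteration 2: edges from {n11} -> (n16, hops=2).
Iteration 3: no outgoing edges from {n16}; recursion stops.
SUM(hops) = 0 + 1 + 2 = 3.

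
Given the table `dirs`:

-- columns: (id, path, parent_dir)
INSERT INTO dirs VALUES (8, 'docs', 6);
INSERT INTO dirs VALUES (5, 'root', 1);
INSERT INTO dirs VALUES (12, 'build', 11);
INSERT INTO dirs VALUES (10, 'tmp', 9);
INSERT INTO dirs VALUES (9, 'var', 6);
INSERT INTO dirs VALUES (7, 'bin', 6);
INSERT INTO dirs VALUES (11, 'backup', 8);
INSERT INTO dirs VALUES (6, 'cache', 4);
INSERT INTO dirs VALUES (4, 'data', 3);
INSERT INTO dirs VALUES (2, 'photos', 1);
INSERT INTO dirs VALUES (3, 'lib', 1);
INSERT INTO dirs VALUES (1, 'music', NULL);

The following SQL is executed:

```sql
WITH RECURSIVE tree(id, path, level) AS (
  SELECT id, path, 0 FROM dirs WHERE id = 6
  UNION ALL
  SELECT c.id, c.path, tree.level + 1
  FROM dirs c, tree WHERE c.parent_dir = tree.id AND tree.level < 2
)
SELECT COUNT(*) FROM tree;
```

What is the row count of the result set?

Base: id=6 (cache) at level 0.
Iteration 1: rows with parent_dir in {6} -> bin (id 7, level 1), docs (id 8, level 1), var (id 9, level 1).
Iteration 2: rows with parent_dir in {7,8,9} -> tmp (id 10, level 2), backup (id 11, level 2).
Iteration 3: level < 2 fails for all current rows; recursion stops.
Total rows emitted: 6.

6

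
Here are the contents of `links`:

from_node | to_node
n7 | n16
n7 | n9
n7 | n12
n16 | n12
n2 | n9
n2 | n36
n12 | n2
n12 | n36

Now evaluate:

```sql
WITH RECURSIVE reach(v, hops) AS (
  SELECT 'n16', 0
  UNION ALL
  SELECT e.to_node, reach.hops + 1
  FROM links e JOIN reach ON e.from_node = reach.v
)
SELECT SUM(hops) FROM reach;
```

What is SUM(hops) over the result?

11

Base: (n16, hops=0).
Iteration 1: edges from {n16} -> (n12, hops=1).
Iteration 2: edges from {n12} -> (n2, hops=2), (n36, hops=2).
Iteration 3: edges from {n2,n36} -> (n36, hops=3), (n9, hops=3).
Iteration 4: no outgoing edges from {n36,n9}; recursion stops.
SUM(hops) = 0 + 1 + 2 + 2 + 3 + 3 = 11.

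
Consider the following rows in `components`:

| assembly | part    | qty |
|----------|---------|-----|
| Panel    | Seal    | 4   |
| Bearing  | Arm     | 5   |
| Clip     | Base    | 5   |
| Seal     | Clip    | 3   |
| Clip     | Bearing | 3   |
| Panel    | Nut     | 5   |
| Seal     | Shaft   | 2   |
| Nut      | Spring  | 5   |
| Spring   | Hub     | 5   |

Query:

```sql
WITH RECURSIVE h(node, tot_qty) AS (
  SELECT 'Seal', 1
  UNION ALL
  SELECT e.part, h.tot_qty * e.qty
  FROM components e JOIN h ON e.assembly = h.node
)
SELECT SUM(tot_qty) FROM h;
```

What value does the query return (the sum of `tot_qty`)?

75

Base: (Seal, tot_qty=1).
Iteration 1: components of {Seal} -> Clip = 1*3 = 3, Shaft = 1*2 = 2.
Iteration 2: components of {Clip,Shaft} -> Base = 3*5 = 15, Bearing = 3*3 = 9.
Iteration 3: components of {Base,Bearing} -> Arm = 9*5 = 45.
Iteration 4: no further components; recursion stops.
SUM(tot_qty) = 1 + 2 + 3 + 9 + 15 + 45 = 75.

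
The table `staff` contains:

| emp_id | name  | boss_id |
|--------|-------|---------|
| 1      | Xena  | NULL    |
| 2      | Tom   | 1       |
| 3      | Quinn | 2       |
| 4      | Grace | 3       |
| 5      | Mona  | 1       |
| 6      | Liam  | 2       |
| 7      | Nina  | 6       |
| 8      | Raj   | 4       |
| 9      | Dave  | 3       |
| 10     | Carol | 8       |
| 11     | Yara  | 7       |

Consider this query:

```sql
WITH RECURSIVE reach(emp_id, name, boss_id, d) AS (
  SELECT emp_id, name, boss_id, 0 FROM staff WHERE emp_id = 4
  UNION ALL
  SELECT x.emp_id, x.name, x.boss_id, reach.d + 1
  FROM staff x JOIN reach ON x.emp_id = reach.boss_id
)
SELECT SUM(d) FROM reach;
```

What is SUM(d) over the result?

6

Base: emp_id=4 (Grace), boss_id=3, d 0.
Iteration 1: join on emp_id=3 -> Quinn (id 3, boss_id=2, d 1).
Iteration 2: join on emp_id=2 -> Tom (id 2, boss_id=1, d 2).
Iteration 3: join on emp_id=1 -> Xena (id 1, boss_id=NULL, d 3).
Iteration 4: boss_id is NULL; no match; recursion stops.
SUM(d) = 0 + 1 + 2 + 3 = 6.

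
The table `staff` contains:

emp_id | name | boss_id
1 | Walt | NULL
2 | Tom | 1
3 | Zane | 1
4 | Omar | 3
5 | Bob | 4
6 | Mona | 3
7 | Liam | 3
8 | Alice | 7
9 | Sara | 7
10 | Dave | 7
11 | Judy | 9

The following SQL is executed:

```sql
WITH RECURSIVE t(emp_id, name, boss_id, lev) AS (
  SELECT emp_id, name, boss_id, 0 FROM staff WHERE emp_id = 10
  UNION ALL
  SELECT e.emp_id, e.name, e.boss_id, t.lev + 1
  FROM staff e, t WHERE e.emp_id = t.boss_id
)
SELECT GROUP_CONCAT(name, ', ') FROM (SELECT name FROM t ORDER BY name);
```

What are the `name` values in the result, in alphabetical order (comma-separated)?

Base: emp_id=10 (Dave), boss_id=7, lev 0.
Iteration 1: join on emp_id=7 -> Liam (id 7, boss_id=3, lev 1).
Iteration 2: join on emp_id=3 -> Zane (id 3, boss_id=1, lev 2).
Iteration 3: join on emp_id=1 -> Walt (id 1, boss_id=NULL, lev 3).
Iteration 4: boss_id is NULL; no match; recursion stops.

Dave, Liam, Walt, Zane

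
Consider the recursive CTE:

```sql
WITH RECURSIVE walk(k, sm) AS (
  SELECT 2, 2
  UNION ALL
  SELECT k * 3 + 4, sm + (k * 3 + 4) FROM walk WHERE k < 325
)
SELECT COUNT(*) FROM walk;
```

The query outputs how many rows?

Base: k=2, sm=2.
Iteration 1: 2 < 325 holds -> k = 2 * 3 + 4 = 10, sm = 2 + 10 = 12.
Iteration 2: 10 < 325 holds -> k = 10 * 3 + 4 = 34, sm = 12 + 34 = 46.
Iteration 3: 34 < 325 holds -> k = 34 * 3 + 4 = 106, sm = 46 + 106 = 152.
Iteration 4: 106 < 325 holds -> k = 106 * 3 + 4 = 322, sm = 152 + 322 = 474.
Iteration 5: 322 < 325 holds -> k = 322 * 3 + 4 = 970, sm = 474 + 970 = 1444.
Iteration 6: 970 < 325 fails; recursion stops.
Total rows emitted: 6.

6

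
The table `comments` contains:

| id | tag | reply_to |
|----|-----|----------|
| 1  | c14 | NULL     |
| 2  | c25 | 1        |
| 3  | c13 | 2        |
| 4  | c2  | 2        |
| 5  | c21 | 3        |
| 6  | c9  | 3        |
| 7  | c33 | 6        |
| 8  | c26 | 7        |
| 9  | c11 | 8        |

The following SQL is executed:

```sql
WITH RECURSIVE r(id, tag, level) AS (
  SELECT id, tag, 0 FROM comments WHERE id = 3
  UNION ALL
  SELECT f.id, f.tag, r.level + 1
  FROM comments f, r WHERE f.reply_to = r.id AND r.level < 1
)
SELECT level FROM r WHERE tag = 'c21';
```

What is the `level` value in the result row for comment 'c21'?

Base: id=3 (c13) at level 0.
Iteration 1: rows with reply_to in {3} -> c21 (id 5, level 1), c9 (id 6, level 1).
Iteration 2: level < 1 fails for all current rows; recursion stops.

1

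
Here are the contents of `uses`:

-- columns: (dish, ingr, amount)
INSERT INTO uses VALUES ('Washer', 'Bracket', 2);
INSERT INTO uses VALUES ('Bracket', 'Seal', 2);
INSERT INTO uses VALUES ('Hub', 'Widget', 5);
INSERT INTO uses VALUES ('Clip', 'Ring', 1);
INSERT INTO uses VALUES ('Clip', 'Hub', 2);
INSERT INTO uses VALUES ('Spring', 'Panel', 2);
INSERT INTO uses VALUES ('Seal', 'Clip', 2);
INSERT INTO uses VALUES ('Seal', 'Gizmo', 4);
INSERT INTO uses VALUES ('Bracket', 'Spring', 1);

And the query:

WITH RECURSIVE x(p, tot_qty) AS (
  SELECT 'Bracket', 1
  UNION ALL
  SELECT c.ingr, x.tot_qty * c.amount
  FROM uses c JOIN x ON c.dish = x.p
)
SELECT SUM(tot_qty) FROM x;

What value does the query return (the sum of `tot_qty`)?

Base: (Bracket, tot_qty=1).
Iteration 1: components of {Bracket} -> Seal = 1*2 = 2, Spring = 1*1 = 1.
Iteration 2: components of {Seal,Spring} -> Clip = 2*2 = 4, Gizmo = 2*4 = 8, Panel = 1*2 = 2.
Iteration 3: components of {Clip,Gizmo,Panel} -> Hub = 4*2 = 8, Ring = 4*1 = 4.
Iteration 4: components of {Hub,Ring} -> Widget = 8*5 = 40.
Iteration 5: no further components; recursion stops.
SUM(tot_qty) = 1 + 2 + 1 + 4 + 8 + 2 + 8 + 4 + 40 = 70.

70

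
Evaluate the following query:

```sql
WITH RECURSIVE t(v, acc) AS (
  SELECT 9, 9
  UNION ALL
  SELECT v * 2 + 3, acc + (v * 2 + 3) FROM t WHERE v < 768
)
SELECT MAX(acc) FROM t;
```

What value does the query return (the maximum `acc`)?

Base: v=9, acc=9.
Iteration 1: 9 < 768 holds -> v = 9 * 2 + 3 = 21, acc = 9 + 21 = 30.
Iteration 2: 21 < 768 holds -> v = 21 * 2 + 3 = 45, acc = 30 + 45 = 75.
Iteration 3: 45 < 768 holds -> v = 45 * 2 + 3 = 93, acc = 75 + 93 = 168.
Iteration 4: 93 < 768 holds -> v = 93 * 2 + 3 = 189, acc = 168 + 189 = 357.
Iteration 5: 189 < 768 holds -> v = 189 * 2 + 3 = 381, acc = 357 + 381 = 738.
Iteration 6: 381 < 768 holds -> v = 381 * 2 + 3 = 765, acc = 738 + 765 = 1503.
Iteration 7: 765 < 768 holds -> v = 765 * 2 + 3 = 1533, acc = 1503 + 1533 = 3036.
Iteration 8: 1533 < 768 fails; recursion stops.
acc values: 9, 30, 75, 168, 357, 738, 1503, 3036; the maximum is 3036.

3036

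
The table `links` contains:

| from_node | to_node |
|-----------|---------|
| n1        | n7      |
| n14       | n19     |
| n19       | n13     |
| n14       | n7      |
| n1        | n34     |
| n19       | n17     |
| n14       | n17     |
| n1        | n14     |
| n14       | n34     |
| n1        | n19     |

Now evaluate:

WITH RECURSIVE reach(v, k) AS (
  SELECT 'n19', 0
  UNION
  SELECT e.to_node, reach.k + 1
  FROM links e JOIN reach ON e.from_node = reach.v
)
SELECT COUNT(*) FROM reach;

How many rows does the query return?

3

Base: (n19, k=0).
Iteration 1: edges from {n19} -> (n13, k=1), (n17, k=1).
Iteration 2: no outgoing edges from {n13,n17}; recursion stops.
Total rows emitted: 3.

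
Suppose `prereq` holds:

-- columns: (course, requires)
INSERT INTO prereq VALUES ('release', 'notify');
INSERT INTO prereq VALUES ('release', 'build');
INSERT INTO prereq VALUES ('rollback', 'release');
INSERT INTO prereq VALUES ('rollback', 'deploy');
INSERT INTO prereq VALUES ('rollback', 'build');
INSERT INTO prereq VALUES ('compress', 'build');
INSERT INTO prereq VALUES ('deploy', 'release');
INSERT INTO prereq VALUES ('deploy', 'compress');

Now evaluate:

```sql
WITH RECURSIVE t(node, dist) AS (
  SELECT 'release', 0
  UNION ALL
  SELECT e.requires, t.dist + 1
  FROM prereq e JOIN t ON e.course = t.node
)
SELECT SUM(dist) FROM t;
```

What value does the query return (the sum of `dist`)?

2

Base: (release, dist=0).
Iteration 1: edges from {release} -> (build, dist=1), (notify, dist=1).
Iteration 2: no outgoing edges from {build,notify}; recursion stops.
SUM(dist) = 0 + 1 + 1 = 2.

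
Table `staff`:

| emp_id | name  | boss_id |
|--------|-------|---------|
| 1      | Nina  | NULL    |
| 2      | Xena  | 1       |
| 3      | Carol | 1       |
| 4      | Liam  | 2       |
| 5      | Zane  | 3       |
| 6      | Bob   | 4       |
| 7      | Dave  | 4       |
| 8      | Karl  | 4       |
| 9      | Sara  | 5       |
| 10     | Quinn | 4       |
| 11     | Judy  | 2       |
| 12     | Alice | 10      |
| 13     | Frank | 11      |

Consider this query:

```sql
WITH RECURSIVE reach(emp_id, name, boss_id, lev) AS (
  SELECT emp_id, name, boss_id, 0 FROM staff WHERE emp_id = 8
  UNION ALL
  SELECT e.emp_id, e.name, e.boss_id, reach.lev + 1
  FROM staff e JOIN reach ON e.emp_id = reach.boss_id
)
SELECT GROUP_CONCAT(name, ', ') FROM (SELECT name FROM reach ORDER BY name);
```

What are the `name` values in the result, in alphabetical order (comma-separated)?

Base: emp_id=8 (Karl), boss_id=4, lev 0.
Iteration 1: join on emp_id=4 -> Liam (id 4, boss_id=2, lev 1).
Iteration 2: join on emp_id=2 -> Xena (id 2, boss_id=1, lev 2).
Iteration 3: join on emp_id=1 -> Nina (id 1, boss_id=NULL, lev 3).
Iteration 4: boss_id is NULL; no match; recursion stops.

Karl, Liam, Nina, Xena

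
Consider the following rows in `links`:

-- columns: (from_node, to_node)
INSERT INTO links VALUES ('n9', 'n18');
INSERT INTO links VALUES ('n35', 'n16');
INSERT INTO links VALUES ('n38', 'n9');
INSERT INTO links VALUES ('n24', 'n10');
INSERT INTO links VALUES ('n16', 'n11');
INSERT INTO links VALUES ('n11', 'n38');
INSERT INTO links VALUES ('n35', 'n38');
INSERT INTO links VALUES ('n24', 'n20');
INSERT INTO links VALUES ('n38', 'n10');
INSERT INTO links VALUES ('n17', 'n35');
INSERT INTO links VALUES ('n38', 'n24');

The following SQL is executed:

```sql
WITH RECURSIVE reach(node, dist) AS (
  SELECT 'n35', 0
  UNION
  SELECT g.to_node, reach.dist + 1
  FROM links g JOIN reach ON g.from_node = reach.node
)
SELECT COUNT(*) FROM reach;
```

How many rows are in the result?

Base: (n35, dist=0).
Iteration 1: edges from {n35} -> (n16, dist=1), (n38, dist=1).
Iteration 2: edges from {n16,n38} -> (n10, dist=2), (n11, dist=2), (n24, dist=2), (n9, dist=2).
Iteration 3: edges from {n10,n11,n24,n9} -> (n10, dist=3), (n18, dist=3), (n20, dist=3), (n38, dist=3).
Iteration 4: edges from {n10,n18,n20,n38} -> (n10, dist=4), (n24, dist=4), (n9, dist=4).
Iteration 5: edges from {n10,n24,n9} -> (n10, dist=5), (n18, dist=5), (n20, dist=5).
Iteration 6: no outgoing edges from {n10,n18,n20}; recursion stops.
Total rows emitted: 17.

17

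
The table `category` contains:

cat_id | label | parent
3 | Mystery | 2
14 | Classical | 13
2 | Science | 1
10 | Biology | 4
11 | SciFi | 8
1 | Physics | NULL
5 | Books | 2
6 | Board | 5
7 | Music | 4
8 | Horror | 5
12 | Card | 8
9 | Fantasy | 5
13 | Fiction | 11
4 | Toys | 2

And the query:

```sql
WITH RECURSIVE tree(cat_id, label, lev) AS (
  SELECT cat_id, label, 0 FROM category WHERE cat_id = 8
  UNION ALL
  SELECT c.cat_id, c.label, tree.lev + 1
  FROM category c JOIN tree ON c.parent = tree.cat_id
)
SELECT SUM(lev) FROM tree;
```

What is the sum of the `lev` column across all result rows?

Base: cat_id=8 (Horror) at lev 0.
Iteration 1: rows with parent in {8} -> SciFi (id 11, lev 1), Card (id 12, lev 1).
Iteration 2: rows with parent in {11,12} -> Fiction (id 13, lev 2).
Iteration 3: rows with parent in {13} -> Classical (id 14, lev 3).
Iteration 4: no rows with parent in {14}; recursion stops.
SUM(lev) = 0 + 1 + 1 + 2 + 3 = 7.

7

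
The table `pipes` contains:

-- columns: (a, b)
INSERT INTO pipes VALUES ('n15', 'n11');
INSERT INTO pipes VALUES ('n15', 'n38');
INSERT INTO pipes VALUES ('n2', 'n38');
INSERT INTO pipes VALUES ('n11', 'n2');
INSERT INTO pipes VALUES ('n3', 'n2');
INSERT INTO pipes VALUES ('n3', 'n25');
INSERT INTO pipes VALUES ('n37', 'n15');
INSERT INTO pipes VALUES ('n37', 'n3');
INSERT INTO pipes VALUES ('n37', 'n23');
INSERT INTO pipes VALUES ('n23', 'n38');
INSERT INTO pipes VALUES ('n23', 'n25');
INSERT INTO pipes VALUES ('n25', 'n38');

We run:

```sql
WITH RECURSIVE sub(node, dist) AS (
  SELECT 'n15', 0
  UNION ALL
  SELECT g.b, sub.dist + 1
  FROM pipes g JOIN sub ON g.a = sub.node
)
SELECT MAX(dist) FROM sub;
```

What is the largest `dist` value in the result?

Base: (n15, dist=0).
Iteration 1: edges from {n15} -> (n11, dist=1), (n38, dist=1).
Iteration 2: edges from {n11,n38} -> (n2, dist=2).
Iteration 3: edges from {n2} -> (n38, dist=3).
Iteration 4: no outgoing edges from {n38}; recursion stops.
dist values: 0, 1, 1, 2, 3; the maximum is 3.

3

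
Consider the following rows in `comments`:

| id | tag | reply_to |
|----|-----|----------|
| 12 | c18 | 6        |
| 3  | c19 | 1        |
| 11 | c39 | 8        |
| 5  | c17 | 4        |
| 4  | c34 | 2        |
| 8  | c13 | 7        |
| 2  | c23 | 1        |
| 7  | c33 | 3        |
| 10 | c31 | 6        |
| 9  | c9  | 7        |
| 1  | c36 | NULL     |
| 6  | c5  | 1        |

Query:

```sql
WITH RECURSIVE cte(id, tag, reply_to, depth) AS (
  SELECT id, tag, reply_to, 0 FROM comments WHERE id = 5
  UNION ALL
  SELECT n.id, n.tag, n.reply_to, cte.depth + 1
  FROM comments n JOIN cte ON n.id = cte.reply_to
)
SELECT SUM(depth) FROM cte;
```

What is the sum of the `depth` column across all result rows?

6

Base: id=5 (c17), reply_to=4, depth 0.
Iteration 1: join on id=4 -> c34 (id 4, reply_to=2, depth 1).
Iteration 2: join on id=2 -> c23 (id 2, reply_to=1, depth 2).
Iteration 3: join on id=1 -> c36 (id 1, reply_to=NULL, depth 3).
Iteration 4: reply_to is NULL; no match; recursion stops.
SUM(depth) = 0 + 1 + 2 + 3 = 6.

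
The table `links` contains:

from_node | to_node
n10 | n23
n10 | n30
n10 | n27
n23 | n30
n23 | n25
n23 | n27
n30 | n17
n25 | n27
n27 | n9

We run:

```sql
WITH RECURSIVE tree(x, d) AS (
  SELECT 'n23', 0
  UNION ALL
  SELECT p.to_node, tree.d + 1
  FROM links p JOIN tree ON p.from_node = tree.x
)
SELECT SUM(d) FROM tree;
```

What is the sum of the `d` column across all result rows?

Base: (n23, d=0).
Iteration 1: edges from {n23} -> (n25, d=1), (n27, d=1), (n30, d=1).
Iteration 2: edges from {n25,n27,n30} -> (n17, d=2), (n27, d=2), (n9, d=2).
Iteration 3: edges from {n17,n27,n9} -> (n9, d=3).
Iteration 4: no outgoing edges from {n9}; recursion stops.
SUM(d) = 0 + 1 + 1 + 1 + 2 + 2 + 2 + 3 = 12.

12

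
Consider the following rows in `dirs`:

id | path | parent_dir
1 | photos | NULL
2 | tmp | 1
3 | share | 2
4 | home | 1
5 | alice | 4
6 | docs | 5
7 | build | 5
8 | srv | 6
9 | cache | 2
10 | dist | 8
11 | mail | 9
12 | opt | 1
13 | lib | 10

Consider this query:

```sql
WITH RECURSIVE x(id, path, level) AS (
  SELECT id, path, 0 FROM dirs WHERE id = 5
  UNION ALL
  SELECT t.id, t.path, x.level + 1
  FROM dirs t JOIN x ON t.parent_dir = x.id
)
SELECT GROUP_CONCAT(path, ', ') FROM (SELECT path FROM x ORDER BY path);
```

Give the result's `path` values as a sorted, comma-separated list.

Base: id=5 (alice) at level 0.
Iteration 1: rows with parent_dir in {5} -> docs (id 6, level 1), build (id 7, level 1).
Iteration 2: rows with parent_dir in {6,7} -> srv (id 8, level 2).
Iteration 3: rows with parent_dir in {8} -> dist (id 10, level 3).
Iteration 4: rows with parent_dir in {10} -> lib (id 13, level 4).
Iteration 5: no rows with parent_dir in {13}; recursion stops.

alice, build, dist, docs, lib, srv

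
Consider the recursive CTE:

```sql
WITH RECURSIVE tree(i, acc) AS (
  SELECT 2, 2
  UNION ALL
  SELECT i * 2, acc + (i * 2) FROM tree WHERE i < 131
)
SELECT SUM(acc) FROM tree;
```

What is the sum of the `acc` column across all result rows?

Base: i=2, acc=2.
Iteration 1: 2 < 131 holds -> i = 2 * 2 = 4, acc = 2 + 4 = 6.
Iteration 2: 4 < 131 holds -> i = 4 * 2 = 8, acc = 6 + 8 = 14.
Iteration 3: 8 < 131 holds -> i = 8 * 2 = 16, acc = 14 + 16 = 30.
Iteration 4: 16 < 131 holds -> i = 16 * 2 = 32, acc = 30 + 32 = 62.
Iteration 5: 32 < 131 holds -> i = 32 * 2 = 64, acc = 62 + 64 = 126.
Iteration 6: 64 < 131 holds -> i = 64 * 2 = 128, acc = 126 + 128 = 254.
Iteration 7: 128 < 131 holds -> i = 128 * 2 = 256, acc = 254 + 256 = 510.
Iteration 8: 256 < 131 fails; recursion stops.
SUM(acc) = 2 + 6 + 14 + 30 + 62 + 126 + 254 + 510 = 1004.

1004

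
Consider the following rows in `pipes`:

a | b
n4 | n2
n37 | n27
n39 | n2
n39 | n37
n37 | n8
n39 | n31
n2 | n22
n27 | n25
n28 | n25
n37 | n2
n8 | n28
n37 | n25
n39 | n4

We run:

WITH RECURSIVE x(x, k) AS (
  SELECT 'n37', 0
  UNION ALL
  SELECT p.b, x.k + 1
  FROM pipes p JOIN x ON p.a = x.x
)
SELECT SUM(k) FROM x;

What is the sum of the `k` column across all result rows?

13

Base: (n37, k=0).
Iteration 1: edges from {n37} -> (n2, k=1), (n25, k=1), (n27, k=1), (n8, k=1).
Iteration 2: edges from {n2,n25,n27,n8} -> (n22, k=2), (n25, k=2), (n28, k=2).
Iteration 3: edges from {n22,n25,n28} -> (n25, k=3).
Iteration 4: no outgoing edges from {n25}; recursion stops.
SUM(k) = 0 + 1 + 1 + 1 + 1 + 2 + 2 + 2 + 3 = 13.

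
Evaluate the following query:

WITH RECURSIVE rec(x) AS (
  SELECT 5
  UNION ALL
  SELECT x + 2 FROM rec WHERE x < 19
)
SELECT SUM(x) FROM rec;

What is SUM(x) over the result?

96

Base: x=5.
Iteration 1: 5 < 19 holds -> x = 5 + 2 = 7.
Iteration 2: 7 < 19 holds -> x = 7 + 2 = 9.
Iteration 3: 9 < 19 holds -> x = 9 + 2 = 11.
Iteration 4: 11 < 19 holds -> x = 11 + 2 = 13.
Iteration 5: 13 < 19 holds -> x = 13 + 2 = 15.
Iteration 6: 15 < 19 holds -> x = 15 + 2 = 17.
Iteration 7: 17 < 19 holds -> x = 17 + 2 = 19.
Iteration 8: 19 < 19 fails; recursion stops.
SUM(x) = 5 + 7 + 9 + 11 + 13 + 15 + 17 + 19 = 96.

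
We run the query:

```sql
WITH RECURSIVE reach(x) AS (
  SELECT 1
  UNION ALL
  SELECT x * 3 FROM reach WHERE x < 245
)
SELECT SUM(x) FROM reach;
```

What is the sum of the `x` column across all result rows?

Base: x=1.
Iteration 1: 1 < 245 holds -> x = 1 * 3 = 3.
Iteration 2: 3 < 245 holds -> x = 3 * 3 = 9.
Iteration 3: 9 < 245 holds -> x = 9 * 3 = 27.
Iteration 4: 27 < 245 holds -> x = 27 * 3 = 81.
Iteration 5: 81 < 245 holds -> x = 81 * 3 = 243.
Iteration 6: 243 < 245 holds -> x = 243 * 3 = 729.
Iteration 7: 729 < 245 fails; recursion stops.
SUM(x) = 1 + 3 + 9 + 27 + 81 + 243 + 729 = 1093.

1093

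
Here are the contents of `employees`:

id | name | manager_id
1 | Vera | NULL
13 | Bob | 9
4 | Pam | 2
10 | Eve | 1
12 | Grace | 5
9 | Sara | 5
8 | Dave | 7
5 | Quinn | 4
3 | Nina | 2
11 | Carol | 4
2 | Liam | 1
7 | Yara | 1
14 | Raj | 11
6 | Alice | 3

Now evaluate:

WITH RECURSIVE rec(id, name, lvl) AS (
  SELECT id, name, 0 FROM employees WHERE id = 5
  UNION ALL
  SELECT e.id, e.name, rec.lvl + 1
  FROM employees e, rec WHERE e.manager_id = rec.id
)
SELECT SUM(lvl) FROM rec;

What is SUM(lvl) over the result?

4

Base: id=5 (Quinn) at lvl 0.
Iteration 1: rows with manager_id in {5} -> Sara (id 9, lvl 1), Grace (id 12, lvl 1).
Iteration 2: rows with manager_id in {9,12} -> Bob (id 13, lvl 2).
Iteration 3: no rows with manager_id in {13}; recursion stops.
SUM(lvl) = 0 + 1 + 1 + 2 = 4.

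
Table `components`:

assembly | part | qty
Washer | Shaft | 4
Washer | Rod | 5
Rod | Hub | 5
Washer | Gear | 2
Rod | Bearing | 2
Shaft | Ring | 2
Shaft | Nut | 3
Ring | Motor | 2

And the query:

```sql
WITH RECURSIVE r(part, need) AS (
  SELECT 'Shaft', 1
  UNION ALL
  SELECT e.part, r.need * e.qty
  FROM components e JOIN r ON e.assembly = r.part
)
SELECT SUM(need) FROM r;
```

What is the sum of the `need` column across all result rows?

Base: (Shaft, need=1).
Iteration 1: components of {Shaft} -> Nut = 1*3 = 3, Ring = 1*2 = 2.
Iteration 2: components of {Nut,Ring} -> Motor = 2*2 = 4.
Iteration 3: no further components; recursion stops.
SUM(need) = 1 + 2 + 3 + 4 = 10.

10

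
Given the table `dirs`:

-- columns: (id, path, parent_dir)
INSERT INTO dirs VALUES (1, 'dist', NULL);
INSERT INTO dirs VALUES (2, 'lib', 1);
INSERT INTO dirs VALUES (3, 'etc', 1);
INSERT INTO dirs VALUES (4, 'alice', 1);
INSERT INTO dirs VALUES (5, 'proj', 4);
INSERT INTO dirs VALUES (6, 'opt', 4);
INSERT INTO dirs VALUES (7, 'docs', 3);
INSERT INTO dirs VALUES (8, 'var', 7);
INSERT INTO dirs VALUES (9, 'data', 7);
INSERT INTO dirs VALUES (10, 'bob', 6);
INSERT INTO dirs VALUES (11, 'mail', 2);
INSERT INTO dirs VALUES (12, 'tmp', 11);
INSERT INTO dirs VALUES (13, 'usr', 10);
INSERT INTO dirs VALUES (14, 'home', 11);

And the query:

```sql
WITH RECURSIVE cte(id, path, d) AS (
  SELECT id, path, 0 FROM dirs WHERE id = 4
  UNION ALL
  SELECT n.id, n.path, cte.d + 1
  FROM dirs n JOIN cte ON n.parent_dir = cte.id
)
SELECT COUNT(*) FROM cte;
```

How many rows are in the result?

5

Base: id=4 (alice) at d 0.
Iteration 1: rows with parent_dir in {4} -> proj (id 5, d 1), opt (id 6, d 1).
Iteration 2: rows with parent_dir in {5,6} -> bob (id 10, d 2).
Iteration 3: rows with parent_dir in {10} -> usr (id 13, d 3).
Iteration 4: no rows with parent_dir in {13}; recursion stops.
Total rows emitted: 5.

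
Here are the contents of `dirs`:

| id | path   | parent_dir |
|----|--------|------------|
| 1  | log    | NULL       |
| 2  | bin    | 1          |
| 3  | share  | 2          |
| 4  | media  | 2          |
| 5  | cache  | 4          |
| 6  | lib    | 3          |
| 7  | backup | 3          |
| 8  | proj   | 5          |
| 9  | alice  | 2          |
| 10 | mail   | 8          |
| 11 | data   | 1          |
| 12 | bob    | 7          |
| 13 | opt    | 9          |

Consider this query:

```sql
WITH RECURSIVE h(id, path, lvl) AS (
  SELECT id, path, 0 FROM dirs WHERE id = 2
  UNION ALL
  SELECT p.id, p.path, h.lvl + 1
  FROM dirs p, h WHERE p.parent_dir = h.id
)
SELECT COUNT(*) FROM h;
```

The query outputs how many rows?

11

Base: id=2 (bin) at lvl 0.
Iteration 1: rows with parent_dir in {2} -> share (id 3, lvl 1), media (id 4, lvl 1), alice (id 9, lvl 1).
Iteration 2: rows with parent_dir in {3,4,9} -> cache (id 5, lvl 2), lib (id 6, lvl 2), backup (id 7, lvl 2), opt (id 13, lvl 2).
Iteration 3: rows with parent_dir in {5,6,7,13} -> proj (id 8, lvl 3), bob (id 12, lvl 3).
Iteration 4: rows with parent_dir in {8,12} -> mail (id 10, lvl 4).
Iteration 5: no rows with parent_dir in {10}; recursion stops.
Total rows emitted: 11.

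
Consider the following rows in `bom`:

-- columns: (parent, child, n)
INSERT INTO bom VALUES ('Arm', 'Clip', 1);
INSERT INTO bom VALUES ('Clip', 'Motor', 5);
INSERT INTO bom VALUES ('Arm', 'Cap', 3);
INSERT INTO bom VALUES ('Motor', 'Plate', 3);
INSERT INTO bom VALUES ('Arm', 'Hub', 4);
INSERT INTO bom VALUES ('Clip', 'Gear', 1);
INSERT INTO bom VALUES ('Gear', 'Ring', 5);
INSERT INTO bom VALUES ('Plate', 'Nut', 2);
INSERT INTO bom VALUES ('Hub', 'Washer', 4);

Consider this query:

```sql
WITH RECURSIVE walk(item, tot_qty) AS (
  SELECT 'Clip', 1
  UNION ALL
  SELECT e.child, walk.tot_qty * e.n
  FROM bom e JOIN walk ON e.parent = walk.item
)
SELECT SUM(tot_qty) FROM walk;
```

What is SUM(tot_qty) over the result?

57

Base: (Clip, tot_qty=1).
Iteration 1: components of {Clip} -> Gear = 1*1 = 1, Motor = 1*5 = 5.
Iteration 2: components of {Gear,Motor} -> Plate = 5*3 = 15, Ring = 1*5 = 5.
Iteration 3: components of {Plate,Ring} -> Nut = 15*2 = 30.
Iteration 4: no further components; recursion stops.
SUM(tot_qty) = 1 + 5 + 1 + 15 + 5 + 30 = 57.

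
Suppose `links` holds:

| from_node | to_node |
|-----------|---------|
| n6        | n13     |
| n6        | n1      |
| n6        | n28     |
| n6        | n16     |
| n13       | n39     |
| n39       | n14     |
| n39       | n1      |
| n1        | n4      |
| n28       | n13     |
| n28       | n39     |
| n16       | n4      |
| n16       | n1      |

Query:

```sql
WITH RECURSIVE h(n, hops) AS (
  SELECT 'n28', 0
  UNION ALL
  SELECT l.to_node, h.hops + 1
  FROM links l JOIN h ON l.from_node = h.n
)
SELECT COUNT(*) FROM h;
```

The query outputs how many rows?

Base: (n28, hops=0).
Iteration 1: edges from {n28} -> (n13, hops=1), (n39, hops=1).
Iteration 2: edges from {n13,n39} -> (n1, hops=2), (n14, hops=2), (n39, hops=2).
Iteration 3: edges from {n1,n14,n39} -> (n1, hops=3), (n14, hops=3), (n4, hops=3).
Iteration 4: edges from {n1,n14,n4} -> (n4, hops=4).
Iteration 5: no outgoing edges from {n4}; recursion stops.
Total rows emitted: 10.

10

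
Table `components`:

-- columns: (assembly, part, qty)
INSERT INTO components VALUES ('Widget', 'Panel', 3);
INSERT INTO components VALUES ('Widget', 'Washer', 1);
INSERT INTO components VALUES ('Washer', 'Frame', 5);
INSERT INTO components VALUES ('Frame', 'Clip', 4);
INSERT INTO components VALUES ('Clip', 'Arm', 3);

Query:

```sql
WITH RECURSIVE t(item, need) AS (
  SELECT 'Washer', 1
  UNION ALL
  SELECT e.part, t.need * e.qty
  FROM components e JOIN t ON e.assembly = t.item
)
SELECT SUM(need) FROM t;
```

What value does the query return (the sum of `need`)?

86

Base: (Washer, need=1).
Iteration 1: components of {Washer} -> Frame = 1*5 = 5.
Iteration 2: components of {Frame} -> Clip = 5*4 = 20.
Iteration 3: components of {Clip} -> Arm = 20*3 = 60.
Iteration 4: no further components; recursion stops.
SUM(need) = 1 + 5 + 20 + 60 = 86.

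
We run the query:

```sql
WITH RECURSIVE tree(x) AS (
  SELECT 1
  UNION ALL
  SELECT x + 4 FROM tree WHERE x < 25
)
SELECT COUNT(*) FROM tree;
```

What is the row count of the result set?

7

Base: x=1.
Iteration 1: 1 < 25 holds -> x = 1 + 4 = 5.
Iteration 2: 5 < 25 holds -> x = 5 + 4 = 9.
Iteration 3: 9 < 25 holds -> x = 9 + 4 = 13.
Iteration 4: 13 < 25 holds -> x = 13 + 4 = 17.
Iteration 5: 17 < 25 holds -> x = 17 + 4 = 21.
Iteration 6: 21 < 25 holds -> x = 21 + 4 = 25.
Iteration 7: 25 < 25 fails; recursion stops.
Total rows emitted: 7.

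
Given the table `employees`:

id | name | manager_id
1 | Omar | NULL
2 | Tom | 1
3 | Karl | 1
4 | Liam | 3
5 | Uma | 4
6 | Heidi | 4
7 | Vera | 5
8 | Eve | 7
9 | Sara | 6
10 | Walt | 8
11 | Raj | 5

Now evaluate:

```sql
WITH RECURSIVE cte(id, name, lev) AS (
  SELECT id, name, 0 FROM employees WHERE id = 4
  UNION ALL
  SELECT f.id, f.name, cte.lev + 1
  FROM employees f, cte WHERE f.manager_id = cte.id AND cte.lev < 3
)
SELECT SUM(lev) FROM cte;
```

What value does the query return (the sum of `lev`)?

Base: id=4 (Liam) at lev 0.
Iteration 1: rows with manager_id in {4} -> Uma (id 5, lev 1), Heidi (id 6, lev 1).
Iteration 2: rows with manager_id in {5,6} -> Vera (id 7, lev 2), Sara (id 9, lev 2), Raj (id 11, lev 2).
Iteration 3: rows with manager_id in {7,9,11} -> Eve (id 8, lev 3).
Iteration 4: lev < 3 fails for all current rows; recursion stops.
SUM(lev) = 0 + 1 + 1 + 2 + 2 + 2 + 3 = 11.

11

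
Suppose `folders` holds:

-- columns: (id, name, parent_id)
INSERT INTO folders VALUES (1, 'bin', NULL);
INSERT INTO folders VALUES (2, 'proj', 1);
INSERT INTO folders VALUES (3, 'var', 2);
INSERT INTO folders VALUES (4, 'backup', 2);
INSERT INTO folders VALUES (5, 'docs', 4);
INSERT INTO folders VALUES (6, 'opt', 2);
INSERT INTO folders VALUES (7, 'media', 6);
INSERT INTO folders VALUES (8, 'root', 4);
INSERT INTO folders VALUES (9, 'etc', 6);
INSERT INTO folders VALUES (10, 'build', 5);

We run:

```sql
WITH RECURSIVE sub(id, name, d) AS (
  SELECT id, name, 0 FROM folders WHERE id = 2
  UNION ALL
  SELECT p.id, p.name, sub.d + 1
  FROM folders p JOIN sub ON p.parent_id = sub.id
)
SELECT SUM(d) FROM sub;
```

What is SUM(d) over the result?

14

Base: id=2 (proj) at d 0.
Iteration 1: rows with parent_id in {2} -> var (id 3, d 1), backup (id 4, d 1), opt (id 6, d 1).
Iteration 2: rows with parent_id in {3,4,6} -> docs (id 5, d 2), media (id 7, d 2), root (id 8, d 2), etc (id 9, d 2).
Iteration 3: rows with parent_id in {5,7,8,9} -> build (id 10, d 3).
Iteration 4: no rows with parent_id in {10}; recursion stops.
SUM(d) = 0 + 1 + 1 + 1 + 2 + 2 + 2 + 2 + 3 = 14.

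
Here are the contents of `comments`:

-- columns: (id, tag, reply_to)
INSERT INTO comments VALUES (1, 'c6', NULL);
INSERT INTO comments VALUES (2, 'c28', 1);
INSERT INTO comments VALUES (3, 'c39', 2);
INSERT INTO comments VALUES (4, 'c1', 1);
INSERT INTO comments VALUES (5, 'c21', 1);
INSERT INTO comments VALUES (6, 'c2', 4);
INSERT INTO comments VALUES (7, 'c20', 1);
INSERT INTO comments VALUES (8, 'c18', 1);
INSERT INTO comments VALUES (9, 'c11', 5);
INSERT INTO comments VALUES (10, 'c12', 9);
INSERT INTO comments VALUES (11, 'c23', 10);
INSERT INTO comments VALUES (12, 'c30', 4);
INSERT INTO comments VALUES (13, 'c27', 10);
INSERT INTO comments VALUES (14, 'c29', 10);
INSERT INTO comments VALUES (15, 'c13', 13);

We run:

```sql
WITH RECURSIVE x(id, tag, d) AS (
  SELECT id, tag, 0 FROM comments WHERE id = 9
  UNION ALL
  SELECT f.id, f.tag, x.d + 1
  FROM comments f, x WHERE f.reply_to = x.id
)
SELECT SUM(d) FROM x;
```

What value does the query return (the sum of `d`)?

10

Base: id=9 (c11) at d 0.
Iteration 1: rows with reply_to in {9} -> c12 (id 10, d 1).
Iteration 2: rows with reply_to in {10} -> c23 (id 11, d 2), c27 (id 13, d 2), c29 (id 14, d 2).
Iteration 3: rows with reply_to in {11,13,14} -> c13 (id 15, d 3).
Iteration 4: no rows with reply_to in {15}; recursion stops.
SUM(d) = 0 + 1 + 2 + 2 + 2 + 3 = 10.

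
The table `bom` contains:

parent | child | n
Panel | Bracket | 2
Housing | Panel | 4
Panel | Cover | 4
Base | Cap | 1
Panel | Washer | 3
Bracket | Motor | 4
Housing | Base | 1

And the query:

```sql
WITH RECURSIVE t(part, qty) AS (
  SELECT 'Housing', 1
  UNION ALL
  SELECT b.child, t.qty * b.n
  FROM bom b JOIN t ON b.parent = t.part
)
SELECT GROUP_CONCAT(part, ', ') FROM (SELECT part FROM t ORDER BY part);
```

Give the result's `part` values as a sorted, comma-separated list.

Base, Bracket, Cap, Cover, Housing, Motor, Panel, Washer

Base: (Housing, qty=1).
Iteration 1: components of {Housing} -> Base = 1*1 = 1, Panel = 1*4 = 4.
Iteration 2: components of {Base,Panel} -> Bracket = 4*2 = 8, Cap = 1*1 = 1, Cover = 4*4 = 16, Washer = 4*3 = 12.
Iteration 3: components of {Bracket,Cap,Cover,Washer} -> Motor = 8*4 = 32.
Iteration 4: no further components; recursion stops.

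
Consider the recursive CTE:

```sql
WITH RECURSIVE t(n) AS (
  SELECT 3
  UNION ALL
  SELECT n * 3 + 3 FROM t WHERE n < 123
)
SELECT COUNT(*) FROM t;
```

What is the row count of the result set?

5

Base: n=3.
Iteration 1: 3 < 123 holds -> n = 3 * 3 + 3 = 12.
Iteration 2: 12 < 123 holds -> n = 12 * 3 + 3 = 39.
Iteration 3: 39 < 123 holds -> n = 39 * 3 + 3 = 120.
Iteration 4: 120 < 123 holds -> n = 120 * 3 + 3 = 363.
Iteration 5: 363 < 123 fails; recursion stops.
Total rows emitted: 5.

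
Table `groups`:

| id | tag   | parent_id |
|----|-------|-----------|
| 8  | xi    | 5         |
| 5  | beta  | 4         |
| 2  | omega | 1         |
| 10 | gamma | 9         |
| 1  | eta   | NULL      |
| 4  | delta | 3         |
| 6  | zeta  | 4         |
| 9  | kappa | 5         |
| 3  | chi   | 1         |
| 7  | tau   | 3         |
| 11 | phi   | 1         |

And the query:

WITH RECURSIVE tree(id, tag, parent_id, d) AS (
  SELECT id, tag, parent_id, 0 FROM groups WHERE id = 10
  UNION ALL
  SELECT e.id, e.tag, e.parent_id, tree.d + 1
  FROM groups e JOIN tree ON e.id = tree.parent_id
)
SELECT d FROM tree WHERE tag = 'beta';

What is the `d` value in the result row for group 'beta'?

2

Base: id=10 (gamma), parent_id=9, d 0.
Iteration 1: join on id=9 -> kappa (id 9, parent_id=5, d 1).
Iteration 2: join on id=5 -> beta (id 5, parent_id=4, d 2).
Iteration 3: join on id=4 -> delta (id 4, parent_id=3, d 3).
Iteration 4: join on id=3 -> chi (id 3, parent_id=1, d 4).
Iteration 5: join on id=1 -> eta (id 1, parent_id=NULL, d 5).
Iteration 6: parent_id is NULL; no match; recursion stops.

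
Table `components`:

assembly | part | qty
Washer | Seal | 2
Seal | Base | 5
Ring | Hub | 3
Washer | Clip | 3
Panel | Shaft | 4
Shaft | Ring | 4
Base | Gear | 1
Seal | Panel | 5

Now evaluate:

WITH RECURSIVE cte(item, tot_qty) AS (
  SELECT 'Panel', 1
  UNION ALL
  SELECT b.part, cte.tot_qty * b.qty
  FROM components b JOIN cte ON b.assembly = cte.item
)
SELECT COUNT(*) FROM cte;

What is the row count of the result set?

4

Base: (Panel, tot_qty=1).
Iteration 1: components of {Panel} -> Shaft = 1*4 = 4.
Iteration 2: components of {Shaft} -> Ring = 4*4 = 16.
Iteration 3: components of {Ring} -> Hub = 16*3 = 48.
Iteration 4: no further components; recursion stops.
Total rows emitted: 4.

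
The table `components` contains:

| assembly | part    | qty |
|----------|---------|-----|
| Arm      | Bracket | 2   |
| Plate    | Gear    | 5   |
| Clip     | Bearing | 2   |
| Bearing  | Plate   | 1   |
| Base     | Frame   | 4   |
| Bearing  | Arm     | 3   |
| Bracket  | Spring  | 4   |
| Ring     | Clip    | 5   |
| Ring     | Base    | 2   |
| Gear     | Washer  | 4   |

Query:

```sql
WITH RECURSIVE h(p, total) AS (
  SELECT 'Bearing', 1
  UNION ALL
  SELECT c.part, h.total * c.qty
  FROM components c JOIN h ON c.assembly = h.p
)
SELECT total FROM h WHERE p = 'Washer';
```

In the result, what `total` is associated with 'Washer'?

Base: (Bearing, total=1).
Iteration 1: components of {Bearing} -> Arm = 1*3 = 3, Plate = 1*1 = 1.
Iteration 2: components of {Arm,Plate} -> Bracket = 3*2 = 6, Gear = 1*5 = 5.
Iteration 3: components of {Bracket,Gear} -> Spring = 6*4 = 24, Washer = 5*4 = 20.
Iteration 4: no further components; recursion stops.

20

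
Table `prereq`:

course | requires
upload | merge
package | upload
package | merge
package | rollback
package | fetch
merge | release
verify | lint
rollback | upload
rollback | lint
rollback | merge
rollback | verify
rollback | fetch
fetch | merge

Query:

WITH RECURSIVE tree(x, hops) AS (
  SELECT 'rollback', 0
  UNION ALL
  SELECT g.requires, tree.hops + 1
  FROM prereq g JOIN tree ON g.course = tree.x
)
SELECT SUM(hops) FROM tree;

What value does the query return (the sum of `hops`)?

Base: (rollback, hops=0).
Iteration 1: edges from {rollback} -> (fetch, hops=1), (lint, hops=1), (merge, hops=1), (upload, hops=1), (verify, hops=1).
Iteration 2: edges from {fetch,lint,merge,upload,verify} -> (lint, hops=2), (merge, hops=2) x2, (release, hops=2). [UNION ALL keeps all 4 new rows, including repeats]
Iteration 3: edges from {lint,merge,release} -> (release, hops=3) x2. [UNION ALL keeps all 2 new rows, including repeats]
Iteration 4: no outgoing edges from {release}; recursion stops.
SUM(hops) = 0 + 1 + 1 + 1 + 1 + 1 + 2 + 2 + 2 + 2 + 3 + 3 = 19.

19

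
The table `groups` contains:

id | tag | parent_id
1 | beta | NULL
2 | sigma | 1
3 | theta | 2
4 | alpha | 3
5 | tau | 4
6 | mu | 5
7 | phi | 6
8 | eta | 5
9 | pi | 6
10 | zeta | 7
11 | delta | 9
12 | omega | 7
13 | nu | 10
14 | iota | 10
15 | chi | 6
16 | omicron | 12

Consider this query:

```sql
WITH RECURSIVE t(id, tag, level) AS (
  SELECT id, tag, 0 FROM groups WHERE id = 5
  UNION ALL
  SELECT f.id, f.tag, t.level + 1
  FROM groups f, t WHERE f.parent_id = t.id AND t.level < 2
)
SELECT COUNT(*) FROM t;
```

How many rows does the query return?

Base: id=5 (tau) at level 0.
Iteration 1: rows with parent_id in {5} -> mu (id 6, level 1), eta (id 8, level 1).
Iteration 2: rows with parent_id in {6,8} -> phi (id 7, level 2), pi (id 9, level 2), chi (id 15, level 2).
Iteration 3: level < 2 fails for all current rows; recursion stops.
Total rows emitted: 6.

6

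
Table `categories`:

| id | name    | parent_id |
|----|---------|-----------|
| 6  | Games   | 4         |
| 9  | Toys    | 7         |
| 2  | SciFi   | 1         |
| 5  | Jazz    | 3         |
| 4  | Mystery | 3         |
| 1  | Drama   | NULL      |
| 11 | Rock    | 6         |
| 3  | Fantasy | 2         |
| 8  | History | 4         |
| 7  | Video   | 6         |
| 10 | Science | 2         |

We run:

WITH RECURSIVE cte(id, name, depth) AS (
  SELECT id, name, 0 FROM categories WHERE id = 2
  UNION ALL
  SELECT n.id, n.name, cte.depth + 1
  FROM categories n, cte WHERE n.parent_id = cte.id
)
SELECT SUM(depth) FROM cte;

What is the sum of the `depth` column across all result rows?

25

Base: id=2 (SciFi) at depth 0.
Iteration 1: rows with parent_id in {2} -> Fantasy (id 3, depth 1), Science (id 10, depth 1).
Iteration 2: rows with parent_id in {3,10} -> Mystery (id 4, depth 2), Jazz (id 5, depth 2).
Iteration 3: rows with parent_id in {4,5} -> Games (id 6, depth 3), History (id 8, depth 3).
Iteration 4: rows with parent_id in {6,8} -> Video (id 7, depth 4), Rock (id 11, depth 4).
Iteration 5: rows with parent_id in {7,11} -> Toys (id 9, depth 5).
Iteration 6: no rows with parent_id in {9}; recursion stops.
SUM(depth) = 0 + 1 + 1 + 2 + 2 + 3 + 3 + 4 + 4 + 5 = 25.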